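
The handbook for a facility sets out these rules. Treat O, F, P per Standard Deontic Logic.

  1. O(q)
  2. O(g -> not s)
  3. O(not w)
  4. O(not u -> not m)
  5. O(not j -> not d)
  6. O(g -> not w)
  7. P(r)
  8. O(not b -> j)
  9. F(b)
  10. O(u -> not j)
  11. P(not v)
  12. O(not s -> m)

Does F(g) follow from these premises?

Yes

Premise 9, F(b), is equivalent to O(not b).
Applying K to premise 8 (O(not b -> j)) and O(not b) yields O(j).
Premise 10, O(u -> not j), contraposes to O(j -> not u); with O(j) we get O(not u).
Premise 4 is O(not u -> not m); since O(not u), deontic closure gives O(not m).
Premise 12 is O(not s -> m); contrapositively O(not m -> s). Since O(not m) holds, K gives O(s).
Premise 2 is O(g -> not s); contrapositively O(s -> not g). Since O(s) holds, K gives O(not g).
Premises 1, 3, 5, 6, 7, 11 do not contribute to this derivation.
So O(not g) holds, i.e. F(g). The claim follows.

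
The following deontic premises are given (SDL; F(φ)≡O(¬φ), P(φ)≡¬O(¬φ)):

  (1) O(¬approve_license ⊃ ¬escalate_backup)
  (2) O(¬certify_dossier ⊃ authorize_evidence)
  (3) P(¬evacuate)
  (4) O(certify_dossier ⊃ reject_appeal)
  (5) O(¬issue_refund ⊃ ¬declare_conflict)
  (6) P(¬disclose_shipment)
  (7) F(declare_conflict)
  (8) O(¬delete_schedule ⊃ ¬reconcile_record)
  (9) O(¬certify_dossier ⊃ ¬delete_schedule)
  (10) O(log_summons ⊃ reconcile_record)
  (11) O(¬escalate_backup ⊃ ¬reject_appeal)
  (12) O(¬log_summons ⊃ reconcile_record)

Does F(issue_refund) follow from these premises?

Premise 5 is O(¬issue_refund ⊃ ¬declare_conflict); even if O(¬declare_conflict) held, inferring O(¬issue_refund) would be affirming the consequent — invalid.
No other premise forces O(¬issue_refund). An ideal world satisfying every premise can still have issue_refund true, so F(issue_refund) is not derivable.

No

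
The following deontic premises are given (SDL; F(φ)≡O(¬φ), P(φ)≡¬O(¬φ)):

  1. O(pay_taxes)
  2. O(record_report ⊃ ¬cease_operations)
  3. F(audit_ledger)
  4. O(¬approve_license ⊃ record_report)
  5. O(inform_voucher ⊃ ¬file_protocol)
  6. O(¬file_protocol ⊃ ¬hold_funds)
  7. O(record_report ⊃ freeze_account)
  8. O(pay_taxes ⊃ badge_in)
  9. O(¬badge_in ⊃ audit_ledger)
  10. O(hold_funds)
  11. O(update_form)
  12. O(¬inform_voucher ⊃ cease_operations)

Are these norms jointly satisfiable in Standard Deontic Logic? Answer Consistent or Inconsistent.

Consistent

Premise 9 is O(¬badge_in ⊃ audit_ledger), but O(¬badge_in) is not derivable from the premises, so it does not yield O(audit_ledger).
So O(audit_ledger) is not derivable, and the apparent clash with O(¬audit_ledger) does not arise.
A world satisfying every obligation exists (e.g. approve_license=true, audit_ledger=false, badge_in=true, cease_operations=true, file_protocol=true, freeze_account=false, hold_funds=true, inform_voucher=false, pay_taxes=true, record_report=false, update_form=true); no atom is both obligatory and forbidden, so the set is consistent.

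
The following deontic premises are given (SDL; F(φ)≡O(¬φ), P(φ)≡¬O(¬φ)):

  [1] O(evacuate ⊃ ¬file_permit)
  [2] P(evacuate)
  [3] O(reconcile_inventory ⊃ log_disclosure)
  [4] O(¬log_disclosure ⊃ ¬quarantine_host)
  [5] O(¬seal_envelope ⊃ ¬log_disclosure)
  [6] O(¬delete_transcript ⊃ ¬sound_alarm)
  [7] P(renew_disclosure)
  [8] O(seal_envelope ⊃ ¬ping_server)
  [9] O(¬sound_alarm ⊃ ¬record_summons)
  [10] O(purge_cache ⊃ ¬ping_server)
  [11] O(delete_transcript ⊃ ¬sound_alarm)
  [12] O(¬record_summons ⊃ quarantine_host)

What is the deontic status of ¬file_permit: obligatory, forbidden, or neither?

Premise 1 is O(evacuate ⊃ ¬file_permit), but O(evacuate) is not derivable from the premises (the permission P(evacuate) asserts only ¬O(¬evacuate), not O(evacuate)), so it does not yield O(¬file_permit).
No premise or chain of K-axiom applications forces O(¬file_permit), and none forces O(file_permit). So ¬file_permit is neither obligatory nor forbidden under these norms.

Neither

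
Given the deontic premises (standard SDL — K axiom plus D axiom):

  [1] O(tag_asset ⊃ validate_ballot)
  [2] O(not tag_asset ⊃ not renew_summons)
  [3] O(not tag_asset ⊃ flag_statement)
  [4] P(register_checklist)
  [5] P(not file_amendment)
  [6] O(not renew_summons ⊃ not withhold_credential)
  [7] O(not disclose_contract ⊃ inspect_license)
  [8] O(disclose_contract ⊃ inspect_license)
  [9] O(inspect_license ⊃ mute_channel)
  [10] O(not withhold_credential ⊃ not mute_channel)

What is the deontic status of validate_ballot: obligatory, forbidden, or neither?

By case analysis on disclose_contract: premise 8 gives O(disclose_contract ⊃ inspect_license) and premise 7 gives O(not disclose_contract ⊃ inspect_license), so O(inspect_license) either way.
With premise 9, O(inspect_license ⊃ mute_channel), the K-axiom yields O(mute_channel).
Premise 10, O(not withhold_credential ⊃ not mute_channel), contraposes to O(mute_channel ⊃ withhold_credential); with O(mute_channel) we get O(withhold_credential).
Premise 6 is O(not renew_summons ⊃ not withhold_credential); contrapositively O(withhold_credential ⊃ renew_summons). Since O(withhold_credential) holds, K gives O(renew_summons).
Premise 2, O(not tag_asset ⊃ not renew_summons), contraposes to O(renew_summons ⊃ tag_asset); with O(renew_summons) we get O(tag_asset).
Applying K to premise 1 (O(tag_asset ⊃ validate_ballot)) and O(tag_asset) yields O(validate_ballot).
Premises 3, 4, 5 do not contribute to this derivation.
Hence validate_ballot is obligatory.

Obligatory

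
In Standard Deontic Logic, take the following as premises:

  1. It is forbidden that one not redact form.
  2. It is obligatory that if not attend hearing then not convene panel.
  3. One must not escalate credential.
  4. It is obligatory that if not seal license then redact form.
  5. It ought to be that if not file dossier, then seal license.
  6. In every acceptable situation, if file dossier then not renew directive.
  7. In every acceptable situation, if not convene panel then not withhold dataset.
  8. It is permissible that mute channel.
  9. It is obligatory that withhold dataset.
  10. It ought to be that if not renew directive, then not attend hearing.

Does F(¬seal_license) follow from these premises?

From premise 9 we have O(withhold_dataset).
Premise 7 is O(¬convene_panel → ¬withhold_dataset); contrapositively O(withhold_dataset → convene_panel). Since O(withhold_dataset) holds, K gives O(convene_panel).
The contrapositive of premise 2 (O(¬attend_hearing → ¬convene_panel)) is O(convene_panel → attend_hearing), and O(convene_panel) is already established, so O(attend_hearing).
Premise 10 is O(¬renew_directive → ¬attend_hearing); contrapositively O(attend_hearing → renew_directive). Since O(attend_hearing) holds, K gives O(renew_directive).
Premise 6 is O(file_dossier → ¬renew_directive); contrapositively O(renew_directive → ¬file_dossier). Since O(renew_directive) holds, K gives O(¬file_dossier).
With premise 5, O(¬file_dossier → seal_license), the K-axiom yields O(seal_license).
Premises 1, 3, 4, 8 do not contribute to this derivation.
So O(seal_license) holds, i.e. F(¬seal_license). The claim follows.

Yes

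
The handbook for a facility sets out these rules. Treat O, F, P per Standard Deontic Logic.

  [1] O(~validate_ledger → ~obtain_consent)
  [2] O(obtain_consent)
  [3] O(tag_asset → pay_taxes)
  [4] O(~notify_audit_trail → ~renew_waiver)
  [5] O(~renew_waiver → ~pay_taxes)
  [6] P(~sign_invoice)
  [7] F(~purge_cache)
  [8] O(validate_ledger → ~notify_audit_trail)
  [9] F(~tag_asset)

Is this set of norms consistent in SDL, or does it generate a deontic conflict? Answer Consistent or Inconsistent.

From premise 2 we have O(obtain_consent).
Premise 1, O(~validate_ledger → ~obtain_consent), contraposes to O(obtain_consent → validate_ledger); with O(obtain_consent) we get O(validate_ledger).
Applying K to premise 8 (O(validate_ledger → ~notify_audit_trail)) and O(validate_ledger) yields O(~notify_audit_trail).
Applying K to premise 4 (O(~notify_audit_trail → ~renew_waiver)) and O(~notify_audit_trail) yields O(~renew_waiver).
Premise 5 is O(~renew_waiver → ~pay_taxes); since O(~renew_waiver), deontic closure gives O(~pay_taxes).
Premise 3 is O(tag_asset → pay_taxes); contrapositively O(~pay_taxes → ~tag_asset). Since O(~pay_taxes) holds, K gives O(~tag_asset).
However, F(~tag_asset) at premise 9 amounts to O(tag_asset).
We now have both O(~tag_asset) and O(tag_asset) — tag_asset is simultaneously obligatory and forbidden, violating the D-axiom.

Inconsistent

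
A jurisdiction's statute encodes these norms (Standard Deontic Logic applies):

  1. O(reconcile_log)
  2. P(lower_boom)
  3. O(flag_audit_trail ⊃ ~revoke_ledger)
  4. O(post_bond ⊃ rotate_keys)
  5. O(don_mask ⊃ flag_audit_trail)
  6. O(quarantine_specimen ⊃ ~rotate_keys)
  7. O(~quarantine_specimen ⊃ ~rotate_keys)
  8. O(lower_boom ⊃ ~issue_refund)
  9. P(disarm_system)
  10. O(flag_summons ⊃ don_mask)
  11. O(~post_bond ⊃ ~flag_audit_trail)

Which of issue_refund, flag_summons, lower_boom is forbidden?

flag_summons

Premises 7 and 6 cover both cases: O(~quarantine_specimen ⊃ ~rotate_keys) and O(quarantine_specimen ⊃ ~rotate_keys). Since ~quarantine_specimen ∨ quarantine_specimen is a tautology, O(~rotate_keys) follows.
Premise 4 is O(post_bond ⊃ rotate_keys); contrapositively O(~rotate_keys ⊃ ~post_bond). Since O(~rotate_keys) holds, K gives O(~post_bond).
Premise 11 is O(~post_bond ⊃ ~flag_audit_trail); since O(~post_bond), deontic closure gives O(~flag_audit_trail).
Premise 5, O(don_mask ⊃ flag_audit_trail), contraposes to O(~flag_audit_trail ⊃ ~don_mask); with O(~flag_audit_trail) we get O(~don_mask).
The contrapositive of premise 10 (O(flag_summons ⊃ don_mask)) is O(~don_mask ⊃ ~flag_summons), and O(~don_mask) is already established, so O(~flag_summons).
So O(~flag_summons) holds, i.e. flag_summons is forbidden. None of the other listed options is forbidden under the premises.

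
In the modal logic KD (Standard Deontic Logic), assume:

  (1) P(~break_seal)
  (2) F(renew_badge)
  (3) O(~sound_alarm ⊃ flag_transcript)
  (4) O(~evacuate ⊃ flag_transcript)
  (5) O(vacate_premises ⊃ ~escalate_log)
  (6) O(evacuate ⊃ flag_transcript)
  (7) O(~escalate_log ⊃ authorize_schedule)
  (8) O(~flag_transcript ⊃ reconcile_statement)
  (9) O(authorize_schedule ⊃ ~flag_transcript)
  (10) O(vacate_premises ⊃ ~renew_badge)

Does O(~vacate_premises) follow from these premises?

Premises 4 and 6 cover both cases: O(~evacuate ⊃ flag_transcript) and O(evacuate ⊃ flag_transcript). Since ~evacuate ∨ evacuate is a tautology, O(flag_transcript) follows.
The contrapositive of premise 9 (O(authorize_schedule ⊃ ~flag_transcript)) is O(flag_transcript ⊃ ~authorize_schedule), and O(flag_transcript) is already established, so O(~authorize_schedule).
The contrapositive of premise 7 (O(~escalate_log ⊃ authorize_schedule)) is O(~authorize_schedule ⊃ escalate_log), and O(~authorize_schedule) is already established, so O(escalate_log).
Premise 5 is O(vacate_premises ⊃ ~escalate_log); contrapositively O(escalate_log ⊃ ~vacate_premises). Since O(escalate_log) holds, K gives O(~vacate_premises).
Premises 1, 2, 3, 8, 10 do not contribute to this derivation.
So O(~vacate_premises) follows.

Yes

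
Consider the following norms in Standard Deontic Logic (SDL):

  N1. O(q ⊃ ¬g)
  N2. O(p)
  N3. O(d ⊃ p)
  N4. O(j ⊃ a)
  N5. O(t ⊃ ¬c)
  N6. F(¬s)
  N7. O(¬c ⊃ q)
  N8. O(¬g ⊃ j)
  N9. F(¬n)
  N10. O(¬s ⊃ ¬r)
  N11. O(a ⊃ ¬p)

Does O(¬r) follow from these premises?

No

Premise 10 is O(¬s ⊃ ¬r), but O(¬s) is not derivable from the premises, so it does not yield O(¬r).
No other premise forces O(¬r). An ideal world satisfying every premise can still have ¬r false, so O(¬r) is not derivable.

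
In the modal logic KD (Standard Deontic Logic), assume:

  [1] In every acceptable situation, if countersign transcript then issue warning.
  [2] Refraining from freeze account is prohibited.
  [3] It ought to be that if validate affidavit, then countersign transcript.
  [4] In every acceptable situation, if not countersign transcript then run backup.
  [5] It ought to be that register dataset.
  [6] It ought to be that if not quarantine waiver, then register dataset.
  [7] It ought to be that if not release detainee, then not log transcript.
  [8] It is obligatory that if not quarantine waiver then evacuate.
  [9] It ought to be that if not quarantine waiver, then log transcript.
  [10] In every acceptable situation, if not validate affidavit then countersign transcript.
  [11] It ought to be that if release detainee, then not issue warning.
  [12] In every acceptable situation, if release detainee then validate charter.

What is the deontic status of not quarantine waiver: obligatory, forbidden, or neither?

Premises 10 and 3 are O(¬validate_affidavit → countersign_transcript) and O(validate_affidavit → countersign_transcript); every ideal world satisfies ¬validate_affidavit or validate_affidavit, so in either case countersign_transcript holds — hence O(countersign_transcript).
Premise 1 is O(countersign_transcript → issue_warning); since O(countersign_transcript), deontic closure gives O(issue_warning).
Premise 11 is O(release_detainee → ¬issue_warning); contrapositively O(issue_warning → ¬release_detainee). Since O(issue_warning) holds, K gives O(¬release_detainee).
With premise 7, O(¬release_detainee → ¬log_transcript), the K-axiom yields O(¬log_transcript).
Premise 9, O(¬quarantine_waiver → log_transcript), contraposes to O(¬log_transcript → quarantine_waiver); with O(¬log_transcript) we get O(quarantine_waiver).
Premises 2, 4, 5, 6, 8, 12 do not contribute to this derivation.
Thus O(quarantine_waiver), which is F(¬quarantine_waiver): ¬quarantine_waiver is forbidden.

Forbidden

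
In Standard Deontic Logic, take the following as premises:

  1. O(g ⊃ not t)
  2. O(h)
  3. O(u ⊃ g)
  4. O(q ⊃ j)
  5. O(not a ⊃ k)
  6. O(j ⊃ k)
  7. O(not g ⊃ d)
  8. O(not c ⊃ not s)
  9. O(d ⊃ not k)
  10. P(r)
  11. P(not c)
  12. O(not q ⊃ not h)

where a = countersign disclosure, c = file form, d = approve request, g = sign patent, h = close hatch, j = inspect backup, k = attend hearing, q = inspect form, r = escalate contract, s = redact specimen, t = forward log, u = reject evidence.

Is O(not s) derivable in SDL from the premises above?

Premise 8 is O(not c ⊃ not s), but O(not c) is not derivable from the premises (the permission P(not c) asserts only not O(c), not O(not c)), so it does not yield O(not s).
No other premise forces O(not s). An ideal world satisfying every premise can still have not s false, so O(not s) is not derivable.

No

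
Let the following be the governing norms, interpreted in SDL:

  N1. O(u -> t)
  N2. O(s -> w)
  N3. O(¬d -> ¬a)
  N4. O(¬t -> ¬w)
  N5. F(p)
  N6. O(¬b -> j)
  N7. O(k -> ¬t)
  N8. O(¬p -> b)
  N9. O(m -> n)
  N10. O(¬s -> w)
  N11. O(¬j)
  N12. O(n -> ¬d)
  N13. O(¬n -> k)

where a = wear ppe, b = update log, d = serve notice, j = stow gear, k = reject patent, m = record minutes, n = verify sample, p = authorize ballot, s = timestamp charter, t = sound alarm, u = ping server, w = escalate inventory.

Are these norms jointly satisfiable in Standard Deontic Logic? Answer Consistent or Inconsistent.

Consistent

Premise 6 is O(¬b -> j), but O(¬b) is not derivable from the premises, so it does not yield O(j).
So O(j) is not derivable, and the apparent clash with O(¬j) does not arise.
A world satisfying every obligation exists (e.g. a=false, b=true, d=false, j=false, k=false, m=false, n=true, p=false, s=false, t=true, u=false, w=true); no atom is both obligatory and forbidden, so the set is consistent.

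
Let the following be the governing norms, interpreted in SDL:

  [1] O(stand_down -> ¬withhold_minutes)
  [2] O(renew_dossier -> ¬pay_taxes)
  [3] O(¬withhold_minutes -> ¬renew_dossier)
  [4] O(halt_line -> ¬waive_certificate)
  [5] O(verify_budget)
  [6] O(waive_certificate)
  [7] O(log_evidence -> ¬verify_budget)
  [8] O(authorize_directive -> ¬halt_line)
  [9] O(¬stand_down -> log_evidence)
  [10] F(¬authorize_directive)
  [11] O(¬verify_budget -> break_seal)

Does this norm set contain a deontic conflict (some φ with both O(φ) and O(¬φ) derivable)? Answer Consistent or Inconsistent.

Premise 4 is O(halt_line -> ¬waive_certificate), but O(halt_line) is not derivable from the premises, so it does not yield O(¬waive_certificate).
So O(¬waive_certificate) is not derivable, and the apparent clash with O(waive_certificate) does not arise.
A world satisfying every obligation exists (e.g. authorize_directive=true, break_seal=false, halt_line=false, log_evidence=false, pay_taxes=false, renew_dossier=false, stand_down=true, verify_budget=true, waive_certificate=true, withhold_minutes=false); no atom is both obligatory and forbidden, so the set is consistent.

Consistent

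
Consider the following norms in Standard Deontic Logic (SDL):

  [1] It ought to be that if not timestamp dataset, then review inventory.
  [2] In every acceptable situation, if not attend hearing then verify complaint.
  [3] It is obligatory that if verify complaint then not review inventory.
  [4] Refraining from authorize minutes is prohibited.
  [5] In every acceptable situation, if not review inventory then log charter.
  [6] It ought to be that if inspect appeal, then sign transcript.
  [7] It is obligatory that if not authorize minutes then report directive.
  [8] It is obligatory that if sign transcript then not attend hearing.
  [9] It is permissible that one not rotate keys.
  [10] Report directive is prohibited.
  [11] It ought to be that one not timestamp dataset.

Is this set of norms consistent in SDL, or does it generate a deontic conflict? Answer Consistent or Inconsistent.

Premise 7 is O(¬authorize_minutes → report_directive), but O(¬authorize_minutes) is not derivable from the premises, so it does not yield O(report_directive).
So O(report_directive) is not derivable, and the apparent clash with O(¬report_directive) does not arise.
A world satisfying every obligation exists (e.g. attend_hearing=true, authorize_minutes=true, inspect_appeal=false, log_charter=false, report_directive=false, review_inventory=true, rotate_keys=false, sign_transcript=false, timestamp_dataset=false, verify_complaint=false); no atom is both obligatory and forbidden, so the set is consistent.

Consistent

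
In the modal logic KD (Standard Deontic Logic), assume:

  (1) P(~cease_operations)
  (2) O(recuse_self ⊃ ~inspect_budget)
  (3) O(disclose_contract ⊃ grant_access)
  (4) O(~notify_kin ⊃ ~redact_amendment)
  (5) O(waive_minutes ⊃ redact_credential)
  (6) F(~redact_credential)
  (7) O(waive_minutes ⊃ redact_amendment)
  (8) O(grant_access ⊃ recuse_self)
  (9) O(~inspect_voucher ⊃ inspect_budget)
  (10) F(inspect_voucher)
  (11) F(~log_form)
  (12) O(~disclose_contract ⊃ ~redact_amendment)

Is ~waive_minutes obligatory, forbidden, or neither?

Premise 10, F(inspect_voucher), is equivalent to O(~inspect_voucher).
Premise 9 is O(~inspect_voucher ⊃ inspect_budget); since O(~inspect_voucher), deontic closure gives O(inspect_budget).
The contrapositive of premise 2 (O(recuse_self ⊃ ~inspect_budget)) is O(inspect_budget ⊃ ~recuse_self), and O(inspect_budget) is already established, so O(~recuse_self).
The contrapositive of premise 8 (O(grant_access ⊃ recuse_self)) is O(~recuse_self ⊃ ~grant_access), and O(~recuse_self) is already established, so O(~grant_access).
The contrapositive of premise 3 (O(disclose_contract ⊃ grant_access)) is O(~grant_access ⊃ ~disclose_contract), and O(~grant_access) is already established, so O(~disclose_contract).
Premise 12 is O(~disclose_contract ⊃ ~redact_amendment); since O(~disclose_contract), deontic closure gives O(~redact_amendment).
Premise 7, O(waive_minutes ⊃ redact_amendment), contraposes to O(~redact_amendment ⊃ ~waive_minutes); with O(~redact_amendment) we get O(~waive_minutes).
Premises 1, 4, 5, 6, 11 do not contribute to this derivation.
Hence ~waive_minutes is obligatory.

Obligatory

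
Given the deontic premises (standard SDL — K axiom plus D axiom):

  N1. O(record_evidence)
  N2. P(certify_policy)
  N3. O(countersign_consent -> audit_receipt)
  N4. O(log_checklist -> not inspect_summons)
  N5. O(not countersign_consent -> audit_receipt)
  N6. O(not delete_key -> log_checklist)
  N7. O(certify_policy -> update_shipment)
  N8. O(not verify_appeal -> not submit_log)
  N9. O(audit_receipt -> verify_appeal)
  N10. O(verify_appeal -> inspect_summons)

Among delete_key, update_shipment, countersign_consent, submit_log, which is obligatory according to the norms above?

Premises 5 and 3 are O(not countersign_consent -> audit_receipt) and O(countersign_consent -> audit_receipt); every ideal world satisfies not countersign_consent or countersign_consent, so in either case audit_receipt holds — hence O(audit_receipt).
Premise 9 is O(audit_receipt -> verify_appeal); since O(audit_receipt), deontic closure gives O(verify_appeal).
Applying K to premise 10 (O(verify_appeal -> inspect_summons)) and O(verify_appeal) yields O(inspect_summons).
The contrapositive of premise 4 (O(log_checklist -> not inspect_summons)) is O(inspect_summons -> not log_checklist), and O(inspect_summons) is already established, so O(not log_checklist).
The contrapositive of premise 6 (O(not delete_key -> log_checklist)) is O(not log_checklist -> delete_key), and O(not log_checklist) is already established, so O(delete_key).
So O(delete_key) holds — delete_key is obligatory. None of the other listed options is made obligatory by any chain of premises.

delete_key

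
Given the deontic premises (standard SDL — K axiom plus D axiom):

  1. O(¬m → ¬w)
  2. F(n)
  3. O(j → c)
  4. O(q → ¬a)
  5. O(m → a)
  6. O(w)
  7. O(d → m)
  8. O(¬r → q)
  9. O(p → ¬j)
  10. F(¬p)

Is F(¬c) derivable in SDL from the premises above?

Premise 3 is O(j → c), but O(j) is not derivable from the premises, so it does not yield O(c).
No other premise forces O(c). An ideal world satisfying every premise can still have ¬c true, so F(¬c) is not derivable.

No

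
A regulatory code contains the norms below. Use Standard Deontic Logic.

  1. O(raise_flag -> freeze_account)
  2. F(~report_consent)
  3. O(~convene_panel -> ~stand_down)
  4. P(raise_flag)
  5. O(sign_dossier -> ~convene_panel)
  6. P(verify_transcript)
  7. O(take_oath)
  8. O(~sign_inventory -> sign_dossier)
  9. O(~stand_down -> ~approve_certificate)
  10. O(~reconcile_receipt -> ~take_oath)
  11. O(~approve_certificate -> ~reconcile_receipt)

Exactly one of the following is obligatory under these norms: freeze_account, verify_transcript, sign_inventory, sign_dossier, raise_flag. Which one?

sign_inventory

From premise 7 we have O(take_oath).
Premise 10 is O(~reconcile_receipt -> ~take_oath); contrapositively O(take_oath -> reconcile_receipt). Since O(take_oath) holds, K gives O(reconcile_receipt).
The contrapositive of premise 11 (O(~approve_certificate -> ~reconcile_receipt)) is O(reconcile_receipt -> approve_certificate), and O(reconcile_receipt) is already established, so O(approve_certificate).
Premise 9 is O(~stand_down -> ~approve_certificate); contrapositively O(approve_certificate -> stand_down). Since O(approve_certificate) holds, K gives O(stand_down).
Premise 3, O(~convene_panel -> ~stand_down), contraposes to O(stand_down -> convene_panel); with O(stand_down) we get O(convene_panel).
Premise 5 is O(sign_dossier -> ~convene_panel); contrapositively O(convene_panel -> ~sign_dossier). Since O(convene_panel) holds, K gives O(~sign_dossier).
Premise 8 is O(~sign_inventory -> sign_dossier); contrapositively O(~sign_dossier -> sign_inventory). Since O(~sign_dossier) holds, K gives O(sign_inventory).
So O(sign_inventory) holds — sign_inventory is obligatory. None of the other listed options is made obligatory by any chain of premises.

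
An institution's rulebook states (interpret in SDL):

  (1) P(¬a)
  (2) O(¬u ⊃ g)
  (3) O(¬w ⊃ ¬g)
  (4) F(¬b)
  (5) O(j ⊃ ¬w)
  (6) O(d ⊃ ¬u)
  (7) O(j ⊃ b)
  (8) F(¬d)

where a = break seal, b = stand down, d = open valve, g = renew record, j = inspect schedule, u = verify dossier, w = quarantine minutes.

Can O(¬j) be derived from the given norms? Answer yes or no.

F(¬d) at premise 8 means O(d).
With premise 6, O(d ⊃ ¬u), the K-axiom yields O(¬u).
Premise 2 is O(¬u ⊃ g); since O(¬u), deontic closure gives O(g).
Premise 3, O(¬w ⊃ ¬g), contraposes to O(g ⊃ w); with O(g) we get O(w).
The contrapositive of premise 5 (O(j ⊃ ¬w)) is O(w ⊃ ¬j), and O(w) is already established, so O(¬j).
Premises 1, 4, 7 do not contribute to this derivation.
So O(¬j) follows.

Yes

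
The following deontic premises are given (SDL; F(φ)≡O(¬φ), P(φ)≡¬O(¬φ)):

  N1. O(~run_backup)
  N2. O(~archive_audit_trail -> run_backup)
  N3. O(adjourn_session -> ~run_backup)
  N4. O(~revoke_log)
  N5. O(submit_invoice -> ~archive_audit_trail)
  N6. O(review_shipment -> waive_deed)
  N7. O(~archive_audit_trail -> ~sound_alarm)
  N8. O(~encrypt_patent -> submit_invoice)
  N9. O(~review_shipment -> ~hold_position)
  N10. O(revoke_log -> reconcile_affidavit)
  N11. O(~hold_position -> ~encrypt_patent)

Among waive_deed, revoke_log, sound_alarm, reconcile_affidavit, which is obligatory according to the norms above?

waive_deed

From premise 1 we have O(~run_backup).
Premise 2 is O(~archive_audit_trail -> run_backup); contrapositively O(~run_backup -> archive_audit_trail). Since O(~run_backup) holds, K gives O(archive_audit_trail).
Premise 5, O(submit_invoice -> ~archive_audit_trail), contraposes to O(archive_audit_trail -> ~submit_invoice); with O(archive_audit_trail) we get O(~submit_invoice).
Premise 8, O(~encrypt_patent -> submit_invoice), contraposes to O(~submit_invoice -> encrypt_patent); with O(~submit_invoice) we get O(encrypt_patent).
Premise 11, O(~hold_position -> ~encrypt_patent), contraposes to O(encrypt_patent -> hold_position); with O(encrypt_patent) we get O(hold_position).
The contrapositive of premise 9 (O(~review_shipment -> ~hold_position)) is O(hold_position -> review_shipment), and O(hold_position) is already established, so O(review_shipment).
Premise 6 is O(review_shipment -> waive_deed); since O(review_shipment), deontic closure gives O(waive_deed).
So O(waive_deed) holds — waive_deed is obligatory. None of the other listed options is made obligatory by any chain of premises.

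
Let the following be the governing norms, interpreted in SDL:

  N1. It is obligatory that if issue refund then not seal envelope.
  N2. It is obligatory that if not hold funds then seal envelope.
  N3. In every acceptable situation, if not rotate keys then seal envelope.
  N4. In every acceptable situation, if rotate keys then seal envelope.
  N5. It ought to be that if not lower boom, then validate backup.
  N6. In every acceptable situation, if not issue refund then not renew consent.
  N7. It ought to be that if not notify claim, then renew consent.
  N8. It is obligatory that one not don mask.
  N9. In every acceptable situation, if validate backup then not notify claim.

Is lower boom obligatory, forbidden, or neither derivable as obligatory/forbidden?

Obligatory

By case analysis on ¬rotate_keys: premise 3 gives O(¬rotate_keys → seal_envelope) and premise 4 gives O(rotate_keys → seal_envelope), so O(seal_envelope) either way.
Premise 1, O(issue_refund → ¬seal_envelope), contraposes to O(seal_envelope → ¬issue_refund); with O(seal_envelope) we get O(¬issue_refund).
Applying K to premise 6 (O(¬issue_refund → ¬renew_consent)) and O(¬issue_refund) yields O(¬renew_consent).
Premise 7, O(¬notify_claim → renew_consent), contraposes to O(¬renew_consent → notify_claim); with O(¬renew_consent) we get O(notify_claim).
Premise 9 is O(validate_backup → ¬notify_claim); contrapositively O(notify_claim → ¬validate_backup). Since O(notify_claim) holds, K gives O(¬validate_backup).
Premise 5 is O(¬lower_boom → validate_backup); contrapositively O(¬validate_backup → lower_boom). Since O(¬validate_backup) holds, K gives O(lower_boom).
Premises 2, 8 do not contribute to this derivation.
Hence lower_boom is obligatory.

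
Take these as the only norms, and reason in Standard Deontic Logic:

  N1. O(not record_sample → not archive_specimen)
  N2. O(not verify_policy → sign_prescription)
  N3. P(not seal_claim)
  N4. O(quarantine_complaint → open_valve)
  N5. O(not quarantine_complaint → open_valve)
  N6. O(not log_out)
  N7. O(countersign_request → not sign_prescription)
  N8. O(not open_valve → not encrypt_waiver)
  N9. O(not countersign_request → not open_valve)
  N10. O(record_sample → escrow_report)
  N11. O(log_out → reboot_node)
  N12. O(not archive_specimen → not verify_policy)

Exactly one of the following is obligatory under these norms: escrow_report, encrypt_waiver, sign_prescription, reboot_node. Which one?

By case analysis on not quarantine_complaint: premise 5 gives O(not quarantine_complaint → open_valve) and premise 4 gives O(quarantine_complaint → open_valve), so O(open_valve) either way.
Premise 9, O(not countersign_request → not open_valve), contraposes to O(open_valve → countersign_request); with O(open_valve) we get O(countersign_request).
From O(countersign_request) and premise 7, O(countersign_request → not sign_prescription), we obtain O(not sign_prescription).
The contrapositive of premise 2 (O(not verify_policy → sign_prescription)) is O(not sign_prescription → verify_policy), and O(not sign_prescription) is already established, so O(verify_policy).
Premise 12, O(not archive_specimen → not verify_policy), contraposes to O(verify_policy → archive_specimen); with O(verify_policy) we get O(archive_specimen).
Premise 1, O(not record_sample → not archive_specimen), contraposes to O(archive_specimen → record_sample); with O(archive_specimen) we get O(record_sample).
Applying K to premise 10 (O(record_sample → escrow_report)) and O(record_sample) yields O(escrow_report).
So O(escrow_report) holds — escrow_report is obligatory. None of the other listed options is made obligatory by any chain of premises.

escrow_report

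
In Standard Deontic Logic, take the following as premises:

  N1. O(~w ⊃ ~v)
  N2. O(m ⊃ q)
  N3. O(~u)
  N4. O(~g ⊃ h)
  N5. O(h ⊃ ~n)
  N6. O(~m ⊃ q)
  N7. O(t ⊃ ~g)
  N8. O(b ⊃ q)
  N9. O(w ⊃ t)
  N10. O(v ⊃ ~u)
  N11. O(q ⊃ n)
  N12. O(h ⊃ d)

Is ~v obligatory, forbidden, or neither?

Obligatory

Premises 6 and 2 cover both cases: O(~m ⊃ q) and O(m ⊃ q). Since ~m ∨ m is a tautology, O(q) follows.
With premise 11, O(q ⊃ n), the K-axiom yields O(n).
The contrapositive of premise 5 (O(h ⊃ ~n)) is O(n ⊃ ~h), and O(n) is already established, so O(~h).
Premise 4 is O(~g ⊃ h); contrapositively O(~h ⊃ g). Since O(~h) holds, K gives O(g).
Premise 7, O(t ⊃ ~g), contraposes to O(g ⊃ ~t); with O(g) we get O(~t).
Premise 9, O(w ⊃ t), contraposes to O(~t ⊃ ~w); with O(~t) we get O(~w).
With premise 1, O(~w ⊃ ~v), the K-axiom yields O(~v).
Premises 3, 8, 10, 12 do not contribute to this derivation.
Hence ~v is obligatory.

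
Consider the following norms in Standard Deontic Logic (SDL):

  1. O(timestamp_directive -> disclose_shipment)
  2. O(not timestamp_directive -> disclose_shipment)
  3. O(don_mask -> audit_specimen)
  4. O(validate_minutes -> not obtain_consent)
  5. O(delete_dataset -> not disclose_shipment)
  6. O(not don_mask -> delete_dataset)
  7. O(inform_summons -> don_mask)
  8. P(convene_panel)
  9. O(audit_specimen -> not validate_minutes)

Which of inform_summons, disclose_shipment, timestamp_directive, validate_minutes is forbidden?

By case analysis on not timestamp_directive: premise 2 gives O(not timestamp_directive -> disclose_shipment) and premise 1 gives O(timestamp_directive -> disclose_shipment), so O(disclose_shipment) either way.
The contrapositive of premise 5 (O(delete_dataset -> not disclose_shipment)) is O(disclose_shipment -> not delete_dataset), and O(disclose_shipment) is already established, so O(not delete_dataset).
Premise 6, O(not don_mask -> delete_dataset), contraposes to O(not delete_dataset -> don_mask); with O(not delete_dataset) we get O(don_mask).
From O(don_mask) and premise 3, O(don_mask -> audit_specimen), we obtain O(audit_specimen).
With premise 9, O(audit_specimen -> not validate_minutes), the K-axiom yields O(not validate_minutes).
So O(not validate_minutes) holds, i.e. validate_minutes is forbidden. None of the other listed options is forbidden under the premises.

validate_minutes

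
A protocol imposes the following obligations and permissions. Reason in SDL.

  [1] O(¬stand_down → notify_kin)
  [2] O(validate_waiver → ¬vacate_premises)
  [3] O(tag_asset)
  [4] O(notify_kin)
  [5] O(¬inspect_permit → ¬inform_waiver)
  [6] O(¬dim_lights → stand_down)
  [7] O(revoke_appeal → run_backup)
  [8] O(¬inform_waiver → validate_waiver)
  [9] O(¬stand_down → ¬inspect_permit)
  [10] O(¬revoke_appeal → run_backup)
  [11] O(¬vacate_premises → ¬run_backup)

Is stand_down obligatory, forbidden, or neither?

Obligatory

Premises 10 and 7 are O(¬revoke_appeal → run_backup) and O(revoke_appeal → run_backup); every ideal world satisfies ¬revoke_appeal or revoke_appeal, so in either case run_backup holds — hence O(run_backup).
Premise 11 is O(¬vacate_premises → ¬run_backup); contrapositively O(run_backup → vacate_premises). Since O(run_backup) holds, K gives O(vacate_premises).
The contrapositive of premise 2 (O(validate_waiver → ¬vacate_premises)) is O(vacate_premises → ¬validate_waiver), and O(vacate_premises) is already established, so O(¬validate_waiver).
The contrapositive of premise 8 (O(¬inform_waiver → validate_waiver)) is O(¬validate_waiver → inform_waiver), and O(¬validate_waiver) is already established, so O(inform_waiver).
Premise 5, O(¬inspect_permit → ¬inform_waiver), contraposes to O(inform_waiver → inspect_permit); with O(inform_waiver) we get O(inspect_permit).
Premise 9 is O(¬stand_down → ¬inspect_permit); contrapositively O(inspect_permit → stand_down). Since O(inspect_permit) holds, K gives O(stand_down).
Premises 1, 3, 4, 6 do not contribute to this derivation.
Hence stand_down is obligatory.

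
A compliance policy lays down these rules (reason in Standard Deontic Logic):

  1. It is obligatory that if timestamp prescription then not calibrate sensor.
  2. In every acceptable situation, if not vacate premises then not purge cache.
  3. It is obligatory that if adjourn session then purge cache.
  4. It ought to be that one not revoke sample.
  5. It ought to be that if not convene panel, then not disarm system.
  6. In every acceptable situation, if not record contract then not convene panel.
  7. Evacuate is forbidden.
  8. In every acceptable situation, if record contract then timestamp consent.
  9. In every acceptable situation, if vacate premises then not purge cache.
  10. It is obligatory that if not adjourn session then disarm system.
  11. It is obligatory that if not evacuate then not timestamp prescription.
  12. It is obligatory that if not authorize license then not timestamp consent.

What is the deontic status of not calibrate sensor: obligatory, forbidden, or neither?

Neither

Premise 1 is O(timestamp_prescription → ¬calibrate_sensor), but O(timestamp_prescription) is not derivable from the premises, so it does not yield O(¬calibrate_sensor).
No premise or chain of K-axiom applications forces O(¬calibrate_sensor), and none forces O(calibrate_sensor). So ¬calibrate_sensor is neither obligatory nor forbidden under these norms.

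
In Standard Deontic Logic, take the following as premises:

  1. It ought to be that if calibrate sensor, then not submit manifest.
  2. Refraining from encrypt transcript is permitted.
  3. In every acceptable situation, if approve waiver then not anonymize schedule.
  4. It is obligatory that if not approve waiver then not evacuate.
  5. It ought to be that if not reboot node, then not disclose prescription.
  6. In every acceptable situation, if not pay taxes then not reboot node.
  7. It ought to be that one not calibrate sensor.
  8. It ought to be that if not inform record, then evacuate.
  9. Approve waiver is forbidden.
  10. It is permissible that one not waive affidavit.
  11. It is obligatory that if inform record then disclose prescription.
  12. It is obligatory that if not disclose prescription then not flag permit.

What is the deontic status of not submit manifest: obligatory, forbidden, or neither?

Premise 1 is O(calibrate_sensor → ¬submit_manifest), but O(calibrate_sensor) is not derivable from the premises, so it does not yield O(¬submit_manifest).
No premise or chain of K-axiom applications forces O(¬submit_manifest), and none forces O(submit_manifest). So ¬submit_manifest is neither obligatory nor forbidden under these norms.

Neither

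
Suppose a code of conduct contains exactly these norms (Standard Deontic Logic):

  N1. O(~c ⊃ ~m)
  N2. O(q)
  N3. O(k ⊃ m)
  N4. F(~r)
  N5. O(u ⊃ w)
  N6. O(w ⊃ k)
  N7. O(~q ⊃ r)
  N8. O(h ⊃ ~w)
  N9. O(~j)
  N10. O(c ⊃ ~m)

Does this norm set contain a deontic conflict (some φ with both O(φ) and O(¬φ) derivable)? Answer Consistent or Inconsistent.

Consistent

Premise 7 is O(~q ⊃ r); even if O(r) held, inferring O(~q) would be affirming the consequent — invalid.
So O(~q) is not derivable, and the apparent clash with O(q) does not arise.
A world satisfying every obligation exists (e.g. c=false, h=false, j=false, k=false, m=false, q=true, r=true, u=false, w=false); no atom is both obligatory and forbidden, so the set is consistent.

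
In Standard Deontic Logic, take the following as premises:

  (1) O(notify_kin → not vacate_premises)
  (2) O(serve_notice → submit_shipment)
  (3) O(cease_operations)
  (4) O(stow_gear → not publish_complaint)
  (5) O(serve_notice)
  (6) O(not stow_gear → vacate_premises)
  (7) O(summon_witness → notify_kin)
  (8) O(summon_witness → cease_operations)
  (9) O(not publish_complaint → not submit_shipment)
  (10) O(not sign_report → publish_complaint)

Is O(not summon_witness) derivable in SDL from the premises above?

Premise 5 gives O(serve_notice).
With premise 2, O(serve_notice → submit_shipment), the K-axiom yields O(submit_shipment).
The contrapositive of premise 9 (O(not publish_complaint → not submit_shipment)) is O(submit_shipment → publish_complaint), and O(submit_shipment) is already established, so O(publish_complaint).
Premise 4, O(stow_gear → not publish_complaint), contraposes to O(publish_complaint → not stow_gear); with O(publish_complaint) we get O(not stow_gear).
With premise 6, O(not stow_gear → vacate_premises), the K-axiom yields O(vacate_premises).
The contrapositive of premise 1 (O(notify_kin → not vacate_premises)) is O(vacate_premises → not notify_kin), and O(vacate_premises) is already established, so O(not notify_kin).
Premise 7, O(summon_witness → notify_kin), contraposes to O(not notify_kin → not summon_witness); with O(not notify_kin) we get O(not summon_witness).
Premises 3, 8, 10 do not contribute to this derivation.
So O(not summon_witness) follows.

Yes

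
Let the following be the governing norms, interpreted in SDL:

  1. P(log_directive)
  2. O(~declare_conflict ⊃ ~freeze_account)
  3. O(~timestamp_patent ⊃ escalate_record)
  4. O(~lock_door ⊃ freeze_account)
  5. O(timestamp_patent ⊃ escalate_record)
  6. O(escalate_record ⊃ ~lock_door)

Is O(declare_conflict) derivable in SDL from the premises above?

Premises 3 and 5 are O(~timestamp_patent ⊃ escalate_record) and O(timestamp_patent ⊃ escalate_record); every ideal world satisfies ~timestamp_patent or timestamp_patent, so in either case escalate_record holds — hence O(escalate_record).
With premise 6, O(escalate_record ⊃ ~lock_door), the K-axiom yields O(~lock_door).
From O(~lock_door) and premise 4, O(~lock_door ⊃ freeze_account), we obtain O(freeze_account).
Premise 2, O(~declare_conflict ⊃ ~freeze_account), contraposes to O(freeze_account ⊃ declare_conflict); with O(freeze_account) we get O(declare_conflict).
Premise 1 does not contribute to this derivation.
So O(declare_conflict) follows.

Yes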